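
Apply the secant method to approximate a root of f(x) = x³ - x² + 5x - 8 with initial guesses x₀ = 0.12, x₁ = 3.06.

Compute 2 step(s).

f(x) = x³ - x² + 5x - 8
x₀ = 0.12, x₁ = 3.06

Secant formula: x_{n+1} = x_n - f(x_n)(x_n - x_{n-1})/(f(x_n) - f(x_{n-1}))

Iteration 1:
  f(0.120000) = -7.412672
  f(3.060000) = 26.589016
  x_2 = 3.060000 - 26.589016×(3.060000 - 0.120000)/(26.589016 - (-7.412672))
       = 0.760946
Iteration 2:
  f(3.060000) = 26.589016
  f(0.760946) = -4.333690
  x_3 = 0.760946 - (-4.333690)×(0.760946 - 3.060000)/(-4.333690 - 26.589016)
       = 1.083149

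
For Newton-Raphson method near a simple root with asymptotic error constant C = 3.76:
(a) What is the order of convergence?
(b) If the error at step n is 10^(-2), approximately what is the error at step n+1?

(a) Newton-Raphson has quadratic (order 2) convergence near simple roots.
    This means |e_{n+1}| ≈ C|e_n|².

(b) With |e_n| = 10^(-2) and C = 3.76:
    |e_{n+1}| ≈ 3.76 × (10^(-2))² = 3.76 × 10^(-4)

(a) 2 (quadratic); (b) |e_{n+1}| ≈ 3.760e-04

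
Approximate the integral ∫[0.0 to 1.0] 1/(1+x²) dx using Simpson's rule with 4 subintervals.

f(x) = 1/(1+x²)
a = 0.0, b = 1.0, n = 4
h = (b - a)/n = 0.250000

Simpson's rule: (h/3)[f(x₀) + 4f(x₁) + 2f(x₂) + ... + f(xₙ)]

x_0 = 0.0000, f(x_0) = 1.000000, coefficient = 1
x_1 = 0.2500, f(x_1) = 0.941176, coefficient = 4
x_2 = 0.5000, f(x_2) = 0.800000, coefficient = 2
x_3 = 0.7500, f(x_3) = 0.640000, coefficient = 4
x_4 = 1.0000, f(x_4) = 0.500000, coefficient = 1

I ≈ (0.250000/3) × 9.424706 = 0.785392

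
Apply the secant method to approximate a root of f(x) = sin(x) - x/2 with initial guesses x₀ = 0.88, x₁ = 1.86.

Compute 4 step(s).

f(x) = sin(x) - x/2
x₀ = 0.88, x₁ = 1.86

Secant formula: x_{n+1} = x_n - f(x_n)(x_n - x_{n-1})/(f(x_n) - f(x_{n-1}))

Iteration 1:
  f(0.880000) = 0.330739
  f(1.860000) = 0.028471
  x_2 = 1.860000 - 0.028471×(1.860000 - 0.880000)/(0.028471 - 0.330739)
       = 1.952308
Iteration 2:
  f(1.860000) = 0.028471
  f(1.952308) = -0.048052
  x_3 = 1.952308 - (-0.048052)×(1.952308 - 1.860000)/(-0.048052 - 0.028471)
       = 1.894345
Iteration 3:
  f(1.952308) = -0.048052
  f(1.894345) = 0.000941
  x_4 = 1.894345 - 0.000941×(1.894345 - 1.952308)/(0.000941 - (-0.048052))
       = 1.895458
Iteration 4:
  f(1.894345) = 0.000941
  f(1.895458) = 0.000030
  x_5 = 1.895458 - 0.000030×(1.895458 - 1.894345)/(0.000030 - 0.000941)
       = 1.895494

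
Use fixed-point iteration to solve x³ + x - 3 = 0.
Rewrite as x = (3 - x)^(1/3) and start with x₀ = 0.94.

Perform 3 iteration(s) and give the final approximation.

Equation: x³ + x - 3 = 0
Fixed-point form: x = (3 - x)^(1/3)
x₀ = 0.94

x_1 = g(0.940000) = 1.272396
x_2 = g(1.272396) = 1.199908
x_3 = g(1.199908) = 1.216461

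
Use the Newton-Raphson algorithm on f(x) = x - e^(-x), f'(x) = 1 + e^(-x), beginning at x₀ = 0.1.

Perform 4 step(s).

f(x) = x - e^(-x)
f'(x) = 1 + e^(-x)
x₀ = 0.1

Newton-Raphson formula: x_{n+1} = x_n - f(x_n)/f'(x_n)

Iteration 1:
  f(0.100000) = -0.804837
  f'(0.100000) = 1.904837
  x_1 = 0.100000 - (-0.804837)/1.904837 = 0.522523
Iteration 2:
  f(0.522523) = -0.070500
  f'(0.522523) = 1.593023
  x_2 = 0.522523 - (-0.070500)/1.593023 = 0.566778
Iteration 3:
  f(0.566778) = -0.000572
  f'(0.566778) = 1.567350
  x_3 = 0.566778 - (-0.000572)/1.567350 = 0.567143
Iteration 4:
  f(0.567143) = 0.000000
  f'(0.567143) = 1.567143
  x_4 = 0.567143 - 0.000000/1.567143 = 0.567143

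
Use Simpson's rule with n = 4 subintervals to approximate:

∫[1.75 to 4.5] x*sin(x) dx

f(x) = x*sin(x)
a = 1.75, b = 4.5, n = 4
h = (b - a)/n = 0.687500

Simpson's rule: (h/3)[f(x₀) + 4f(x₁) + 2f(x₂) + ... + f(xₙ)]

x_0 = 1.7500, f(x_0) = 1.721975, coefficient = 1
x_1 = 2.4375, f(x_1) = 1.577897, coefficient = 4
x_2 = 3.1250, f(x_2) = 0.051850, coefficient = 2
x_3 = 3.8125, f(x_3) = -2.370220, coefficient = 4
x_4 = 4.5000, f(x_4) = -4.398886, coefficient = 1

I ≈ (0.687500/3) × -5.742499 = -1.315989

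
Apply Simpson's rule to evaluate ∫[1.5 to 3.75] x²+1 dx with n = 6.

f(x) = x²+1
a = 1.5, b = 3.75, n = 6
h = (b - a)/n = 0.375000

Simpson's rule: (h/3)[f(x₀) + 4f(x₁) + 2f(x₂) + ... + f(xₙ)]

x_0 = 1.5000, f(x_0) = 3.250000, coefficient = 1
x_1 = 1.8750, f(x_1) = 4.515625, coefficient = 4
x_2 = 2.2500, f(x_2) = 6.062500, coefficient = 2
x_3 = 2.6250, f(x_3) = 7.890625, coefficient = 4
x_4 = 3.0000, f(x_4) = 10.000000, coefficient = 2
x_5 = 3.3750, f(x_5) = 12.390625, coefficient = 4
x_6 = 3.7500, f(x_6) = 15.062500, coefficient = 1

I ≈ (0.375000/3) × 149.625000 = 18.703125
Exact value: 18.703125
Error: 0.000000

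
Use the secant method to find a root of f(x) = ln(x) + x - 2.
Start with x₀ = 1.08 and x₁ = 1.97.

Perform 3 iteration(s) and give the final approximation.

f(x) = ln(x) + x - 2
x₀ = 1.08, x₁ = 1.97

Secant formula: x_{n+1} = x_n - f(x_n)(x_n - x_{n-1})/(f(x_n) - f(x_{n-1}))

Iteration 1:
  f(1.080000) = -0.843039
  f(1.970000) = 0.648034
  x_2 = 1.970000 - 0.648034×(1.970000 - 1.080000)/(0.648034 - (-0.843039))
       = 1.583198
Iteration 2:
  f(1.970000) = 0.648034
  f(1.583198) = 0.042645
  x_3 = 1.583198 - 0.042645×(1.583198 - 1.970000)/(0.042645 - 0.648034)
       = 1.555951
Iteration 3:
  f(1.583198) = 0.042645
  f(1.555951) = -0.001962
  x_4 = 1.555951 - (-0.001962)×(1.555951 - 1.583198)/(-0.001962 - 0.042645)
       = 1.557149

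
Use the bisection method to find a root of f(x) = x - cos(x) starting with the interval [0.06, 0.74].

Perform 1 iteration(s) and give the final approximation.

f(x) = x - cos(x)
Initial interval: [0.06, 0.74]

Iteration 1:
  c_1 = (0.060000 + 0.740000)/2 = 0.400000
  f(c_1) = f(0.400000) = -0.521061
  f(a) × f(c) ≥ 0, new interval: [0.400000, 0.740000]

After 1 iteration(s), the approximation is c_1 = 0.400000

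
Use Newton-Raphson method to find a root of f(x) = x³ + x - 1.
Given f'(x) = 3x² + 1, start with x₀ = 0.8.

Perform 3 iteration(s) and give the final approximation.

f(x) = x³ + x - 1
f'(x) = 3x² + 1
x₀ = 0.8

Newton-Raphson formula: x_{n+1} = x_n - f(x_n)/f'(x_n)

Iteration 1:
  f(0.800000) = 0.312000
  f'(0.800000) = 2.920000
  x_1 = 0.800000 - 0.312000/2.920000 = 0.693151
Iteration 2:
  f(0.693151) = 0.026180
  f'(0.693151) = 2.441374
  x_2 = 0.693151 - 0.026180/2.441374 = 0.682427
Iteration 3:
  f(0.682427) = 0.000238
  f'(0.682427) = 2.397120
  x_3 = 0.682427 - 0.000238/2.397120 = 0.682328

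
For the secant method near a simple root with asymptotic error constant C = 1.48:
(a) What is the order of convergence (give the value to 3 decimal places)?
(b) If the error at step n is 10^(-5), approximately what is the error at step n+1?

(a) Secant method has superlinear convergence with order φ = (1+√5)/2 ≈ 1.618.
    This means |e_{n+1}| ≈ C|e_n|^1.618.

(b) With |e_n| = 10^(-5) and C = 1.48:
    |e_{n+1}| ≈ 1.48 × (10^(-5))^1.618 = 1.48 × 10^(-8.09)

(a) ≈ 1.618 (golden ratio); (b) |e_{n+1}| ≈ 1.203e-08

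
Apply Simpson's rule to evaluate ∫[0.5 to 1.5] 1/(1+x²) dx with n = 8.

f(x) = 1/(1+x²)
a = 0.5, b = 1.5, n = 8
h = (b - a)/n = 0.125000

Simpson's rule: (h/3)[f(x₀) + 4f(x₁) + 2f(x₂) + ... + f(xₙ)]

x_0 = 0.5000, f(x_0) = 0.800000, coefficient = 1
x_1 = 0.6250, f(x_1) = 0.719101, coefficient = 4
x_2 = 0.7500, f(x_2) = 0.640000, coefficient = 2
x_3 = 0.8750, f(x_3) = 0.566372, coefficient = 4
x_4 = 1.0000, f(x_4) = 0.500000, coefficient = 2
x_5 = 1.1250, f(x_5) = 0.441379, coefficient = 4
x_6 = 1.2500, f(x_6) = 0.390244, coefficient = 2
x_7 = 1.3750, f(x_7) = 0.345946, coefficient = 4
x_8 = 1.5000, f(x_8) = 0.307692, coefficient = 1

I ≈ (0.125000/3) × 12.459372 = 0.519141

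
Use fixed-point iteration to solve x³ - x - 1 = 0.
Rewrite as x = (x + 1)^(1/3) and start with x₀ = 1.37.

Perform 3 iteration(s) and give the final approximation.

Equation: x³ - x - 1 = 0
Fixed-point form: x = (x + 1)^(1/3)
x₀ = 1.37

x_1 = g(1.370000) = 1.333264
x_2 = g(1.333264) = 1.326339
x_3 = g(1.326339) = 1.325026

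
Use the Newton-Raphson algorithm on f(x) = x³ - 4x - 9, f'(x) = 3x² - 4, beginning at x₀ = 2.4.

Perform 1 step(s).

f(x) = x³ - 4x - 9
f'(x) = 3x² - 4
x₀ = 2.4

Newton-Raphson formula: x_{n+1} = x_n - f(x_n)/f'(x_n)

Iteration 1:
  f(2.400000) = -4.776000
  f'(2.400000) = 13.280000
  x_1 = 2.400000 - (-4.776000)/13.280000 = 2.759639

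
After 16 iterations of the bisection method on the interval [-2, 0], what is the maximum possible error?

Bisection error bound: |error| ≤ (b-a)/2^n
|error| ≤ (0 - (-2))/2^16 = 2/2^16
|error| ≤ 0.0000305176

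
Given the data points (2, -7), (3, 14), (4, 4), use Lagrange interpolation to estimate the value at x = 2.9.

Lagrange interpolation formula:
P(x) = Σ yᵢ × Lᵢ(x)
where Lᵢ(x) = Π_{j≠i} (x - xⱼ)/(xᵢ - xⱼ)

L_0(2.9) = (2.9 - 3)/(2 - 3) × (2.9 - 4)/(2 - 4) = 0.055000
L_1(2.9) = (2.9 - 2)/(3 - 2) × (2.9 - 4)/(3 - 4) = 0.990000
L_2(2.9) = (2.9 - 2)/(4 - 2) × (2.9 - 3)/(4 - 3) = -0.045000

P(2.9) = (-7)×L_0(2.9) + 14×L_1(2.9) + 4×L_2(2.9)
P(2.9) = 13.295000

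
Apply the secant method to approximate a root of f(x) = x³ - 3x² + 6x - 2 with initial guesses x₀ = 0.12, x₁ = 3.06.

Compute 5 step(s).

f(x) = x³ - 3x² + 6x - 2
x₀ = 0.12, x₁ = 3.06

Secant formula: x_{n+1} = x_n - f(x_n)(x_n - x_{n-1})/(f(x_n) - f(x_{n-1}))

Iteration 1:
  f(0.120000) = -1.321472
  f(3.060000) = 16.921816
  x_2 = 3.060000 - 16.921816×(3.060000 - 0.120000)/(16.921816 - (-1.321472))
       = 0.332962
Iteration 2:
  f(3.060000) = 16.921816
  f(0.332962) = -0.297906
  x_3 = 0.332962 - (-0.297906)×(0.332962 - 3.060000)/(-0.297906 - 16.921816)
       = 0.380140
Iteration 3:
  f(0.332962) = -0.297906
  f(0.380140) = -0.097745
  x_4 = 0.380140 - (-0.097745)×(0.380140 - 0.332962)/(-0.097745 - (-0.297906))
       = 0.403179
Iteration 4:
  f(0.380140) = -0.097745
  f(0.403179) = -0.003047
  x_5 = 0.403179 - (-0.003047)×(0.403179 - 0.380140)/(-0.003047 - (-0.097745))
       = 0.403921
Iteration 5:
  f(0.403179) = -0.003047
  f(0.403921) = -0.000032
  x_6 = 0.403921 - (-0.000032)×(0.403921 - 0.403179)/(-0.000032 - (-0.003047))
       = 0.403928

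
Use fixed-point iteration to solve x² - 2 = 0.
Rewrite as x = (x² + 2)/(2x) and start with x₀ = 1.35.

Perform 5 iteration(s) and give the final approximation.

Equation: x² - 2 = 0
Fixed-point form: x = (x² + 2)/(2x)
x₀ = 1.35

x_1 = g(1.350000) = 1.415741
x_2 = g(1.415741) = 1.414214
x_3 = g(1.414214) = 1.414214
x_4 = g(1.414214) = 1.414214
x_5 = g(1.414214) = 1.414214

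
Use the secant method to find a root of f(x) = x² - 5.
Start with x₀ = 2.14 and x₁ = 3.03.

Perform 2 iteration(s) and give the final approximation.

f(x) = x² - 5
x₀ = 2.14, x₁ = 3.03

Secant formula: x_{n+1} = x_n - f(x_n)(x_n - x_{n-1})/(f(x_n) - f(x_{n-1}))

Iteration 1:
  f(2.140000) = -0.420400
  f(3.030000) = 4.180900
  x_2 = 3.030000 - 4.180900×(3.030000 - 2.140000)/(4.180900 - (-0.420400))
       = 2.221315
Iteration 2:
  f(3.030000) = 4.180900
  f(2.221315) = -0.065758
  x_3 = 2.221315 - (-0.065758)×(2.221315 - 3.030000)/(-0.065758 - 4.180900)
       = 2.233838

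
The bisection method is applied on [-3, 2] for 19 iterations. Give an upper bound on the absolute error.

Bisection error bound: |error| ≤ (b-a)/2^n
|error| ≤ (2 - (-3))/2^19 = 5/2^19
|error| ≤ 0.0000095367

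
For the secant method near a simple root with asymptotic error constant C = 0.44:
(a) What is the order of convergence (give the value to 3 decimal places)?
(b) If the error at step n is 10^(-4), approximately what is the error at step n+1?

(a) Secant method has superlinear convergence with order φ = (1+√5)/2 ≈ 1.618.
    This means |e_{n+1}| ≈ C|e_n|^1.618.

(b) With |e_n| = 10^(-4) and C = 0.44:
    |e_{n+1}| ≈ 0.44 × (10^(-4))^1.618 = 0.44 × 10^(-6.47)

(a) ≈ 1.618 (golden ratio); (b) |e_{n+1}| ≈ 1.484e-07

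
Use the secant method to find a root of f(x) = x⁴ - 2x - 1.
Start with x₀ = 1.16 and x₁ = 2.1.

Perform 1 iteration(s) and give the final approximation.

f(x) = x⁴ - 2x - 1
x₀ = 1.16, x₁ = 2.1

Secant formula: x_{n+1} = x_n - f(x_n)(x_n - x_{n-1})/(f(x_n) - f(x_{n-1}))

Iteration 1:
  f(1.160000) = -1.509361
  f(2.100000) = 14.248100
  x_2 = 2.100000 - 14.248100×(2.100000 - 1.160000)/(14.248100 - (-1.509361))
       = 1.250040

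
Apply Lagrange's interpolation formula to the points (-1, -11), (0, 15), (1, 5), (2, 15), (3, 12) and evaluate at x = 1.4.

Lagrange interpolation formula:
P(x) = Σ yᵢ × Lᵢ(x)
where Lᵢ(x) = Π_{j≠i} (x - xⱼ)/(xᵢ - xⱼ)

L_0(1.4) = (1.4 - 0)/(-1 - 0) × (1.4 - 1)/(-1 - 1) × (1.4 - 2)/(-1 - 2) × (1.4 - 3)/(-1 - 3) = 0.022400
L_1(1.4) = (1.4 - (-1))/(0 - (-1)) × (1.4 - 1)/(0 - 1) × (1.4 - 2)/(0 - 2) × (1.4 - 3)/(0 - 3) = -0.153600
L_2(1.4) = (1.4 - (-1))/(1 - (-1)) × (1.4 - 0)/(1 - 0) × (1.4 - 2)/(1 - 2) × (1.4 - 3)/(1 - 3) = 0.806400
L_3(1.4) = (1.4 - (-1))/(2 - (-1)) × (1.4 - 0)/(2 - 0) × (1.4 - 1)/(2 - 1) × (1.4 - 3)/(2 - 3) = 0.358400
L_4(1.4) = (1.4 - (-1))/(3 - (-1)) × (1.4 - 0)/(3 - 0) × (1.4 - 1)/(3 - 1) × (1.4 - 2)/(3 - 2) = -0.033600

P(1.4) = (-11)×L_0(1.4) + 15×L_1(1.4) + 5×L_2(1.4) + 15×L_3(1.4) + 12×L_4(1.4)
P(1.4) = 6.454400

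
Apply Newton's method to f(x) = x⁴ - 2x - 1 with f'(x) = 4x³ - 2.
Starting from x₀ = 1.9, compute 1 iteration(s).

f(x) = x⁴ - 2x - 1
f'(x) = 4x³ - 2
x₀ = 1.9

Newton-Raphson formula: x_{n+1} = x_n - f(x_n)/f'(x_n)

Iteration 1:
  f(1.900000) = 8.232100
  f'(1.900000) = 25.436000
  x_1 = 1.900000 - 8.232100/25.436000 = 1.576360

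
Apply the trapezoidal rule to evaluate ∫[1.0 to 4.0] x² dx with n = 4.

f(x) = x²
a = 1.0, b = 4.0, n = 4
h = (b - a)/n = 0.750000

Trapezoidal rule: (h/2)[f(x₀) + 2f(x₁) + 2f(x₂) + ... + f(xₙ)]

x_0 = 1.0000, f(x_0) = 1.000000, coefficient = 1
x_1 = 1.7500, f(x_1) = 3.062500, coefficient = 2
x_2 = 2.5000, f(x_2) = 6.250000, coefficient = 2
x_3 = 3.2500, f(x_3) = 10.562500, coefficient = 2
x_4 = 4.0000, f(x_4) = 16.000000, coefficient = 1

I ≈ (0.750000/2) × 56.750000 = 21.281250
Exact value: 21.000000
Error: 0.281250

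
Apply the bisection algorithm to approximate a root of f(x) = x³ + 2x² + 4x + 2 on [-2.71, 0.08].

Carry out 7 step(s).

f(x) = x³ + 2x² + 4x + 2
Initial interval: [-2.71, 0.08]

Iteration 1:
  c_1 = (-2.710000 + 0.080000)/2 = -1.315000
  f(c_1) = f(-1.315000) = -2.075481
  f(a) × f(c) ≥ 0, new interval: [-1.315000, 0.080000]
Iteration 2:
  c_2 = (-1.315000 + 0.080000)/2 = -0.617500
  f(c_2) = f(-0.617500) = 0.057156
  f(a) × f(c) < 0, new interval: [-1.315000, -0.617500]
Iteration 3:
  c_3 = (-1.315000 + (-0.617500))/2 = -0.966250
  f(c_3) = f(-0.966250) = -0.899851
  f(a) × f(c) ≥ 0, new interval: [-0.966250, -0.617500]
Iteration 4:
  c_4 = (-0.966250 + (-0.617500))/2 = -0.791875
  f(c_4) = f(-0.791875) = -0.409926
  f(a) × f(c) ≥ 0, new interval: [-0.791875, -0.617500]
Iteration 5:
  c_5 = (-0.791875 + (-0.617500))/2 = -0.704687
  f(c_5) = f(-0.704687) = -0.175518
  f(a) × f(c) ≥ 0, new interval: [-0.704687, -0.617500]
Iteration 6:
  c_6 = (-0.704687 + (-0.617500))/2 = -0.661094
  f(c_6) = f(-0.661094) = -0.059213
  f(a) × f(c) ≥ 0, new interval: [-0.661094, -0.617500]
Iteration 7:
  c_7 = (-0.661094 + (-0.617500))/2 = -0.639297
  f(c_7) = f(-0.639297) = -0.001067
  f(a) × f(c) ≥ 0, new interval: [-0.639297, -0.617500]

After 7 iteration(s), the approximation is c_7 = -0.639297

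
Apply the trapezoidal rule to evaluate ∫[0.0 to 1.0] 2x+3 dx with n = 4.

f(x) = 2x+3
a = 0.0, b = 1.0, n = 4
h = (b - a)/n = 0.250000

Trapezoidal rule: (h/2)[f(x₀) + 2f(x₁) + 2f(x₂) + ... + f(xₙ)]

x_0 = 0.0000, f(x_0) = 3.000000, coefficient = 1
x_1 = 0.2500, f(x_1) = 3.500000, coefficient = 2
x_2 = 0.5000, f(x_2) = 4.000000, coefficient = 2
x_3 = 0.7500, f(x_3) = 4.500000, coefficient = 2
x_4 = 1.0000, f(x_4) = 5.000000, coefficient = 1

I ≈ (0.250000/2) × 32.000000 = 4.000000
Exact value: 4.000000
Error: 0.000000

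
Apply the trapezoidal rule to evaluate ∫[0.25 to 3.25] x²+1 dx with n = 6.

f(x) = x²+1
a = 0.25, b = 3.25, n = 6
h = (b - a)/n = 0.500000

Trapezoidal rule: (h/2)[f(x₀) + 2f(x₁) + 2f(x₂) + ... + f(xₙ)]

x_0 = 0.2500, f(x_0) = 1.062500, coefficient = 1
x_1 = 0.7500, f(x_1) = 1.562500, coefficient = 2
x_2 = 1.2500, f(x_2) = 2.562500, coefficient = 2
x_3 = 1.7500, f(x_3) = 4.062500, coefficient = 2
x_4 = 2.2500, f(x_4) = 6.062500, coefficient = 2
x_5 = 2.7500, f(x_5) = 8.562500, coefficient = 2
x_6 = 3.2500, f(x_6) = 11.562500, coefficient = 1

I ≈ (0.500000/2) × 58.250000 = 14.562500
Exact value: 14.437500
Error: 0.125000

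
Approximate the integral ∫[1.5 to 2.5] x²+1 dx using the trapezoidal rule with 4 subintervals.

f(x) = x²+1
a = 1.5, b = 2.5, n = 4
h = (b - a)/n = 0.250000

Trapezoidal rule: (h/2)[f(x₀) + 2f(x₁) + 2f(x₂) + ... + f(xₙ)]

x_0 = 1.5000, f(x_0) = 3.250000, coefficient = 1
x_1 = 1.7500, f(x_1) = 4.062500, coefficient = 2
x_2 = 2.0000, f(x_2) = 5.000000, coefficient = 2
x_3 = 2.2500, f(x_3) = 6.062500, coefficient = 2
x_4 = 2.5000, f(x_4) = 7.250000, coefficient = 1

I ≈ (0.250000/2) × 40.750000 = 5.093750
Exact value: 5.083333
Error: 0.010417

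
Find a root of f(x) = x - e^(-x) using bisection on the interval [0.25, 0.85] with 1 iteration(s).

f(x) = x - e^(-x)
Initial interval: [0.25, 0.85]

Iteration 1:
  c_1 = (0.250000 + 0.850000)/2 = 0.550000
  f(c_1) = f(0.550000) = -0.026950
  f(a) × f(c) ≥ 0, new interval: [0.550000, 0.850000]

After 1 iteration(s), the approximation is c_1 = 0.550000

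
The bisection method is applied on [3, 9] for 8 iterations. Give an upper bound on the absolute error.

Bisection error bound: |error| ≤ (b-a)/2^n
|error| ≤ (9 - 3)/2^8 = 6/2^8
|error| ≤ 0.0234375000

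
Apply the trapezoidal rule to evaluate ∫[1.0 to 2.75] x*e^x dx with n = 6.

f(x) = x*e^x
a = 1.0, b = 2.75, n = 6
h = (b - a)/n = 0.291667

Trapezoidal rule: (h/2)[f(x₀) + 2f(x₁) + 2f(x₂) + ... + f(xₙ)]

x_0 = 1.0000, f(x_0) = 2.718282, coefficient = 1
x_1 = 1.2917, f(x_1) = 4.700176, coefficient = 2
x_2 = 1.5833, f(x_2) = 7.712679, coefficient = 2
x_3 = 1.8750, f(x_3) = 12.226536, coefficient = 2
x_4 = 2.1667, f(x_4) = 18.913133, coefficient = 2
x_5 = 2.4583, f(x_5) = 28.726411, coefficient = 2
x_6 = 2.7500, f(x_6) = 43.017238, coefficient = 1

I ≈ (0.291667/2) × 190.293391 = 27.751120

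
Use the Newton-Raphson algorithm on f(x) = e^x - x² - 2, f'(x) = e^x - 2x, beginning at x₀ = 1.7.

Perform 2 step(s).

f(x) = e^x - x² - 2
f'(x) = e^x - 2x
x₀ = 1.7

Newton-Raphson formula: x_{n+1} = x_n - f(x_n)/f'(x_n)

Iteration 1:
  f(1.700000) = 0.583947
  f'(1.700000) = 2.073947
  x_1 = 1.700000 - 0.583947/2.073947 = 1.418437
Iteration 2:
  f(1.418437) = 0.118695
  f'(1.418437) = 1.293785
  x_2 = 1.418437 - 0.118695/1.293785 = 1.326694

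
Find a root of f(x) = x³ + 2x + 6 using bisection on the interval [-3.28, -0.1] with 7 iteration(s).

f(x) = x³ + 2x + 6
Initial interval: [-3.28, -0.1]

Iteration 1:
  c_1 = (-3.280000 + (-0.100000))/2 = -1.690000
  f(c_1) = f(-1.690000) = -2.206809
  f(a) × f(c) ≥ 0, new interval: [-1.690000, -0.100000]
Iteration 2:
  c_2 = (-1.690000 + (-0.100000))/2 = -0.895000
  f(c_2) = f(-0.895000) = 3.493083
  f(a) × f(c) < 0, new interval: [-1.690000, -0.895000]
Iteration 3:
  c_3 = (-1.690000 + (-0.895000))/2 = -1.292500
  f(c_3) = f(-1.292500) = 1.255806
  f(a) × f(c) < 0, new interval: [-1.690000, -1.292500]
Iteration 4:
  c_4 = (-1.690000 + (-1.292500))/2 = -1.491250
  f(c_4) = f(-1.491250) = -0.298781
  f(a) × f(c) ≥ 0, new interval: [-1.491250, -1.292500]
Iteration 5:
  c_5 = (-1.491250 + (-1.292500))/2 = -1.391875
  f(c_5) = f(-1.391875) = 0.519748
  f(a) × f(c) < 0, new interval: [-1.491250, -1.391875]
Iteration 6:
  c_6 = (-1.491250 + (-1.391875))/2 = -1.441562
  f(c_6) = f(-1.441562) = 0.121160
  f(a) × f(c) < 0, new interval: [-1.491250, -1.441562]
Iteration 7:
  c_7 = (-1.491250 + (-1.441562))/2 = -1.466406
  f(c_7) = f(-1.466406) = -0.086095
  f(a) × f(c) ≥ 0, new interval: [-1.466406, -1.441562]

After 7 iteration(s), the approximation is c_7 = -1.466406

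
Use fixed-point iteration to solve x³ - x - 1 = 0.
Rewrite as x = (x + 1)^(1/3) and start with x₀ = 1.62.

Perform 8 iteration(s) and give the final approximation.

Equation: x³ - x - 1 = 0
Fixed-point form: x = (x + 1)^(1/3)
x₀ = 1.62

x_1 = g(1.620000) = 1.378586
x_2 = g(1.378586) = 1.334872
x_3 = g(1.334872) = 1.326644
x_4 = g(1.326644) = 1.325084
x_5 = g(1.325084) = 1.324787
x_6 = g(1.324787) = 1.324731
x_7 = g(1.324731) = 1.324720
x_8 = g(1.324720) = 1.324718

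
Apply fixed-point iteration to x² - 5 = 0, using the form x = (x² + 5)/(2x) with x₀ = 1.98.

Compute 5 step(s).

Equation: x² - 5 = 0
Fixed-point form: x = (x² + 5)/(2x)
x₀ = 1.98

x_1 = g(1.980000) = 2.252626
x_2 = g(2.252626) = 2.236129
x_3 = g(2.236129) = 2.236068
x_4 = g(2.236068) = 2.236068
x_5 = g(2.236068) = 2.236068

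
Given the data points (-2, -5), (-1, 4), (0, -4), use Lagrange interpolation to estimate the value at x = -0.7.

Lagrange interpolation formula:
P(x) = Σ yᵢ × Lᵢ(x)
where Lᵢ(x) = Π_{j≠i} (x - xⱼ)/(xᵢ - xⱼ)

L_0(-0.7) = (-0.7 - (-1))/(-2 - (-1)) × (-0.7 - 0)/(-2 - 0) = -0.105000
L_1(-0.7) = (-0.7 - (-2))/(-1 - (-2)) × (-0.7 - 0)/(-1 - 0) = 0.910000
L_2(-0.7) = (-0.7 - (-2))/(0 - (-2)) × (-0.7 - (-1))/(0 - (-1)) = 0.195000

P(-0.7) = (-5)×L_0(-0.7) + 4×L_1(-0.7) + (-4)×L_2(-0.7)
P(-0.7) = 3.385000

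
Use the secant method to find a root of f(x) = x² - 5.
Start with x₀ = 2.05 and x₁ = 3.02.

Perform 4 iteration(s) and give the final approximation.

f(x) = x² - 5
x₀ = 2.05, x₁ = 3.02

Secant formula: x_{n+1} = x_n - f(x_n)(x_n - x_{n-1})/(f(x_n) - f(x_{n-1}))

Iteration 1:
  f(2.050000) = -0.797500
  f(3.020000) = 4.120400
  x_2 = 3.020000 - 4.120400×(3.020000 - 2.050000)/(4.120400 - (-0.797500))
       = 2.207298
Iteration 2:
  f(3.020000) = 4.120400
  f(2.207298) = -0.127836
  x_3 = 2.207298 - (-0.127836)×(2.207298 - 3.020000)/(-0.127836 - 4.120400)
       = 2.231753
Iteration 3:
  f(2.207298) = -0.127836
  f(2.231753) = -0.019277
  x_4 = 2.231753 - (-0.019277)×(2.231753 - 2.207298)/(-0.019277 - (-0.127836))
       = 2.236096
Iteration 4:
  f(2.231753) = -0.019277
  f(2.236096) = 0.000125
  x_5 = 2.236096 - 0.000125×(2.236096 - 2.231753)/(0.000125 - (-0.019277))
       = 2.236068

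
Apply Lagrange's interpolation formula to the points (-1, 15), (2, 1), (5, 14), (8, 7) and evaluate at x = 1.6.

Lagrange interpolation formula:
P(x) = Σ yᵢ × Lᵢ(x)
where Lᵢ(x) = Π_{j≠i} (x - xⱼ)/(xᵢ - xⱼ)

L_0(1.6) = (1.6 - 2)/(-1 - 2) × (1.6 - 5)/(-1 - 5) × (1.6 - 8)/(-1 - 8) = 0.053728
L_1(1.6) = (1.6 - (-1))/(2 - (-1)) × (1.6 - 5)/(2 - 5) × (1.6 - 8)/(2 - 8) = 1.047704
L_2(1.6) = (1.6 - (-1))/(5 - (-1)) × (1.6 - 2)/(5 - 2) × (1.6 - 8)/(5 - 8) = -0.123259
L_3(1.6) = (1.6 - (-1))/(8 - (-1)) × (1.6 - 2)/(8 - 2) × (1.6 - 5)/(8 - 5) = 0.021827

P(1.6) = 15×L_0(1.6) + 1×L_1(1.6) + 14×L_2(1.6) + 7×L_3(1.6)
P(1.6) = 0.280790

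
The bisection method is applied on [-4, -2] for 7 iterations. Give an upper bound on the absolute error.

Bisection error bound: |error| ≤ (b-a)/2^n
|error| ≤ (-2 - (-4))/2^7 = 2/2^7
|error| ≤ 0.0156250000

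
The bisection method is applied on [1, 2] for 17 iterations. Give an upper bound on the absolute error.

Bisection error bound: |error| ≤ (b-a)/2^n
|error| ≤ (2 - 1)/2^17 = 1/2^17
|error| ≤ 0.0000076294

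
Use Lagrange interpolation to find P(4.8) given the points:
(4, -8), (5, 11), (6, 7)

Lagrange interpolation formula:
P(x) = Σ yᵢ × Lᵢ(x)
where Lᵢ(x) = Π_{j≠i} (x - xⱼ)/(xᵢ - xⱼ)

L_0(4.8) = (4.8 - 5)/(4 - 5) × (4.8 - 6)/(4 - 6) = 0.120000
L_1(4.8) = (4.8 - 4)/(5 - 4) × (4.8 - 6)/(5 - 6) = 0.960000
L_2(4.8) = (4.8 - 4)/(6 - 4) × (4.8 - 5)/(6 - 5) = -0.080000

P(4.8) = (-8)×L_0(4.8) + 11×L_1(4.8) + 7×L_2(4.8)
P(4.8) = 9.040000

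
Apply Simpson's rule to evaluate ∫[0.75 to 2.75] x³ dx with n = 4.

f(x) = x³
a = 0.75, b = 2.75, n = 4
h = (b - a)/n = 0.500000

Simpson's rule: (h/3)[f(x₀) + 4f(x₁) + 2f(x₂) + ... + f(xₙ)]

x_0 = 0.7500, f(x_0) = 0.421875, coefficient = 1
x_1 = 1.2500, f(x_1) = 1.953125, coefficient = 4
x_2 = 1.7500, f(x_2) = 5.359375, coefficient = 2
x_3 = 2.2500, f(x_3) = 11.390625, coefficient = 4
x_4 = 2.7500, f(x_4) = 20.796875, coefficient = 1

I ≈ (0.500000/3) × 85.312500 = 14.218750
Exact value: 14.218750
Error: 0.000000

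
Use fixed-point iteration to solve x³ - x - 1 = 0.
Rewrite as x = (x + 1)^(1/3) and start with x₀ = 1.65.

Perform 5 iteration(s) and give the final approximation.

Equation: x³ - x - 1 = 0
Fixed-point form: x = (x + 1)^(1/3)
x₀ = 1.65

x_1 = g(1.650000) = 1.383828
x_2 = g(1.383828) = 1.335852
x_3 = g(1.335852) = 1.326829
x_4 = g(1.326829) = 1.325119
x_5 = g(1.325119) = 1.324794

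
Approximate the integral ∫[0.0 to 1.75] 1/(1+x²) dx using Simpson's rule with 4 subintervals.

f(x) = 1/(1+x²)
a = 0.0, b = 1.75, n = 4
h = (b - a)/n = 0.437500

Simpson's rule: (h/3)[f(x₀) + 4f(x₁) + 2f(x₂) + ... + f(xₙ)]

x_0 = 0.0000, f(x_0) = 1.000000, coefficient = 1
x_1 = 0.4375, f(x_1) = 0.839344, coefficient = 4
x_2 = 0.8750, f(x_2) = 0.566372, coefficient = 2
x_3 = 1.3125, f(x_3) = 0.367288, coefficient = 4
x_4 = 1.7500, f(x_4) = 0.246154, coefficient = 1

I ≈ (0.437500/3) × 7.205428 = 1.050792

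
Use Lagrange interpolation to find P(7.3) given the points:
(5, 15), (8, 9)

Lagrange interpolation formula:
P(x) = Σ yᵢ × Lᵢ(x)
where Lᵢ(x) = Π_{j≠i} (x - xⱼ)/(xᵢ - xⱼ)

L_0(7.3) = (7.3 - 8)/(5 - 8) = 0.233333
L_1(7.3) = (7.3 - 5)/(8 - 5) = 0.766667

P(7.3) = 15×L_0(7.3) + 9×L_1(7.3)
P(7.3) = 10.400000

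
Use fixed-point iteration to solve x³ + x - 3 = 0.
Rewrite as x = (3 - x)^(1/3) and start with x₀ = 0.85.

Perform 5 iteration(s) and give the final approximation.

Equation: x³ + x - 3 = 0
Fixed-point form: x = (3 - x)^(1/3)
x₀ = 0.85

x_1 = g(0.850000) = 1.290663
x_2 = g(1.290663) = 1.195664
x_3 = g(1.195664) = 1.217416
x_4 = g(1.217416) = 1.212504
x_5 = g(1.212504) = 1.213617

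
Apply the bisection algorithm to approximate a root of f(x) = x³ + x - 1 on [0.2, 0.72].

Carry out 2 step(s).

f(x) = x³ + x - 1
Initial interval: [0.2, 0.72]

Iteration 1:
  c_1 = (0.200000 + 0.720000)/2 = 0.460000
  f(c_1) = f(0.460000) = -0.442664
  f(a) × f(c) ≥ 0, new interval: [0.460000, 0.720000]
Iteration 2:
  c_2 = (0.460000 + 0.720000)/2 = 0.590000
  f(c_2) = f(0.590000) = -0.204621
  f(a) × f(c) ≥ 0, new interval: [0.590000, 0.720000]

After 2 iteration(s), the approximation is c_2 = 0.590000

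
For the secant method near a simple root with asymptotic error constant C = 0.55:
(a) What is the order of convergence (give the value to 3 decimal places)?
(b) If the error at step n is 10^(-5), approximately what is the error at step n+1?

(a) Secant method has superlinear convergence with order φ = (1+√5)/2 ≈ 1.618.
    This means |e_{n+1}| ≈ C|e_n|^1.618.

(b) With |e_n| = 10^(-5) and C = 0.55:
    |e_{n+1}| ≈ 0.55 × (10^(-5))^1.618 = 0.55 × 10^(-8.09)

(a) ≈ 1.618 (golden ratio); (b) |e_{n+1}| ≈ 4.469e-09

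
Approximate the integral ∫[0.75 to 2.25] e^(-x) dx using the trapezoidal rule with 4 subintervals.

f(x) = e^(-x)
a = 0.75, b = 2.25, n = 4
h = (b - a)/n = 0.375000

Trapezoidal rule: (h/2)[f(x₀) + 2f(x₁) + 2f(x₂) + ... + f(xₙ)]

x_0 = 0.7500, f(x_0) = 0.472367, coefficient = 1
x_1 = 1.1250, f(x_1) = 0.324652, coefficient = 2
x_2 = 1.5000, f(x_2) = 0.223130, coefficient = 2
x_3 = 1.8750, f(x_3) = 0.153355, coefficient = 2
x_4 = 2.2500, f(x_4) = 0.105399, coefficient = 1

I ≈ (0.375000/2) × 1.980041 = 0.371258
Exact value: 0.366967
Error: 0.004290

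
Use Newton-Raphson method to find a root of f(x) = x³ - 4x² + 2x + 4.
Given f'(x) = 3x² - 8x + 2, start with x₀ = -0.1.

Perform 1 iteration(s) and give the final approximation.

f(x) = x³ - 4x² + 2x + 4
f'(x) = 3x² - 8x + 2
x₀ = -0.1

Newton-Raphson formula: x_{n+1} = x_n - f(x_n)/f'(x_n)

Iteration 1:
  f(-0.100000) = 3.759000
  f'(-0.100000) = 2.830000
  x_1 = -0.100000 - 3.759000/2.830000 = -1.428269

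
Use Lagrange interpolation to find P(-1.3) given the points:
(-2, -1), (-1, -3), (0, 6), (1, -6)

Lagrange interpolation formula:
P(x) = Σ yᵢ × Lᵢ(x)
where Lᵢ(x) = Π_{j≠i} (x - xⱼ)/(xᵢ - xⱼ)

L_0(-1.3) = (-1.3 - (-1))/(-2 - (-1)) × (-1.3 - 0)/(-2 - 0) × (-1.3 - 1)/(-2 - 1) = 0.149500
L_1(-1.3) = (-1.3 - (-2))/(-1 - (-2)) × (-1.3 - 0)/(-1 - 0) × (-1.3 - 1)/(-1 - 1) = 1.046500
L_2(-1.3) = (-1.3 - (-2))/(0 - (-2)) × (-1.3 - (-1))/(0 - (-1)) × (-1.3 - 1)/(0 - 1) = -0.241500
L_3(-1.3) = (-1.3 - (-2))/(1 - (-2)) × (-1.3 - (-1))/(1 - (-1)) × (-1.3 - 0)/(1 - 0) = 0.045500

P(-1.3) = (-1)×L_0(-1.3) + (-3)×L_1(-1.3) + 6×L_2(-1.3) + (-6)×L_3(-1.3)
P(-1.3) = -5.011000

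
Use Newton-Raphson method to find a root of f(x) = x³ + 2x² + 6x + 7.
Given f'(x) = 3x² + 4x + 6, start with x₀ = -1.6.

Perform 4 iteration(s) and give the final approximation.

f(x) = x³ + 2x² + 6x + 7
f'(x) = 3x² + 4x + 6
x₀ = -1.6

Newton-Raphson formula: x_{n+1} = x_n - f(x_n)/f'(x_n)

Iteration 1:
  f(-1.600000) = -1.576000
  f'(-1.600000) = 7.280000
  x_1 = -1.600000 - (-1.576000)/7.280000 = -1.383516
Iteration 2:
  f(-1.383516) = -0.121077
  f'(-1.383516) = 6.208288
  x_2 = -1.383516 - (-0.121077)/6.208288 = -1.364014
Iteration 3:
  f(-1.364014) = -0.000811
  f'(-1.364014) = 6.125547
  x_3 = -1.364014 - (-0.000811)/6.125547 = -1.363882
Iteration 4:
  f(-1.363882) = 0.000000
  f'(-1.363882) = 6.124993
  x_4 = -1.363882 - 0.000000/6.124993 = -1.363882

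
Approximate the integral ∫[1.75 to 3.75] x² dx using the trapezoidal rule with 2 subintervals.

f(x) = x²
a = 1.75, b = 3.75, n = 2
h = (b - a)/n = 1.000000

Trapezoidal rule: (h/2)[f(x₀) + 2f(x₁) + 2f(x₂) + ... + f(xₙ)]

x_0 = 1.7500, f(x_0) = 3.062500, coefficient = 1
x_1 = 2.7500, f(x_1) = 7.562500, coefficient = 2
x_2 = 3.7500, f(x_2) = 14.062500, coefficient = 1

I ≈ (1.000000/2) × 32.250000 = 16.125000
Exact value: 15.791667
Error: 0.333333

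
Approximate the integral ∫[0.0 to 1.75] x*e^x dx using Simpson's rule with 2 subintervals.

f(x) = x*e^x
a = 0.0, b = 1.75, n = 2
h = (b - a)/n = 0.875000

Simpson's rule: (h/3)[f(x₀) + 4f(x₁) + 2f(x₂) + ... + f(xₙ)]

x_0 = 0.0000, f(x_0) = 0.000000, coefficient = 1
x_1 = 0.8750, f(x_1) = 2.099016, coefficient = 4
x_2 = 1.7500, f(x_2) = 10.070555, coefficient = 1

I ≈ (0.875000/3) × 18.466618 = 5.386097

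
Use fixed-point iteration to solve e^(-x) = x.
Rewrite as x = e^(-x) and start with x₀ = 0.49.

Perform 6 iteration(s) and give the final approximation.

Equation: e^(-x) = x
Fixed-point form: x = e^(-x)
x₀ = 0.49

x_1 = g(0.490000) = 0.612626
x_2 = g(0.612626) = 0.541926
x_3 = g(0.541926) = 0.581627
x_4 = g(0.581627) = 0.558988
x_5 = g(0.558988) = 0.571787
x_6 = g(0.571787) = 0.564516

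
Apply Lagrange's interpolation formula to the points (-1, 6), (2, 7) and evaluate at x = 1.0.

Lagrange interpolation formula:
P(x) = Σ yᵢ × Lᵢ(x)
where Lᵢ(x) = Π_{j≠i} (x - xⱼ)/(xᵢ - xⱼ)

L_0(1.0) = (1.0 - 2)/(-1 - 2) = 0.333333
L_1(1.0) = (1.0 - (-1))/(2 - (-1)) = 0.666667

P(1.0) = 6×L_0(1.0) + 7×L_1(1.0)
P(1.0) = 6.666667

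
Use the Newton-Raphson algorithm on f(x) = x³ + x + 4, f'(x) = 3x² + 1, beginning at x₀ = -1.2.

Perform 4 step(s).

f(x) = x³ + x + 4
f'(x) = 3x² + 1
x₀ = -1.2

Newton-Raphson formula: x_{n+1} = x_n - f(x_n)/f'(x_n)

Iteration 1:
  f(-1.200000) = 1.072000
  f'(-1.200000) = 5.320000
  x_1 = -1.200000 - 1.072000/5.320000 = -1.401504
Iteration 2:
  f(-1.401504) = -0.154355
  f'(-1.401504) = 6.892638
  x_2 = -1.401504 - (-0.154355)/6.892638 = -1.379110
Iteration 3:
  f(-1.379110) = -0.002097
  f'(-1.379110) = 6.705829
  x_3 = -1.379110 - (-0.002097)/6.705829 = -1.378797
Iteration 4:
  f(-1.378797) = 0.000000
  f'(-1.378797) = 6.703242
  x_4 = -1.378797 - 0.000000/6.703242 = -1.378797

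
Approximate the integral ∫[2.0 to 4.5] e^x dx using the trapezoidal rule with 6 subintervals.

f(x) = e^x
a = 2.0, b = 4.5, n = 6
h = (b - a)/n = 0.416667

Trapezoidal rule: (h/2)[f(x₀) + 2f(x₁) + 2f(x₂) + ... + f(xₙ)]

x_0 = 2.0000, f(x_0) = 7.389056, coefficient = 1
x_1 = 2.4167, f(x_1) = 11.208436, coefficient = 2
x_2 = 2.8333, f(x_2) = 17.002040, coefficient = 2
x_3 = 3.2500, f(x_3) = 25.790340, coefficient = 2
x_4 = 3.6667, f(x_4) = 39.121284, coefficient = 2
x_5 = 4.0833, f(x_5) = 59.342950, coefficient = 2
x_6 = 4.5000, f(x_6) = 90.017131, coefficient = 1

I ≈ (0.416667/2) × 402.336287 = 83.820060
Exact value: 82.628075
Error: 1.191985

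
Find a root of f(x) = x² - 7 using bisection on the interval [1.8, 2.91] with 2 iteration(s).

f(x) = x² - 7
Initial interval: [1.8, 2.91]

Iteration 1:
  c_1 = (1.800000 + 2.910000)/2 = 2.355000
  f(c_1) = f(2.355000) = -1.453975
  f(a) × f(c) ≥ 0, new interval: [2.355000, 2.910000]
Iteration 2:
  c_2 = (2.355000 + 2.910000)/2 = 2.632500
  f(c_2) = f(2.632500) = -0.069944
  f(a) × f(c) ≥ 0, new interval: [2.632500, 2.910000]

After 2 iteration(s), the approximation is c_2 = 2.632500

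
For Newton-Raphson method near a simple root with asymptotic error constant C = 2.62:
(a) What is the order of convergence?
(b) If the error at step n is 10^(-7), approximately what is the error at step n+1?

(a) Newton-Raphson has quadratic (order 2) convergence near simple roots.
    This means |e_{n+1}| ≈ C|e_n|².

(b) With |e_n| = 10^(-7) and C = 2.62:
    |e_{n+1}| ≈ 2.62 × (10^(-7))² = 2.62 × 10^(-14)

(a) 2 (quadratic); (b) |e_{n+1}| ≈ 2.620e-14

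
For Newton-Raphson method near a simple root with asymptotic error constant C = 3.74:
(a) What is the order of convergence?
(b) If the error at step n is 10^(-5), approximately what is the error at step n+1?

(a) Newton-Raphson has quadratic (order 2) convergence near simple roots.
    This means |e_{n+1}| ≈ C|e_n|².

(b) With |e_n| = 10^(-5) and C = 3.74:
    |e_{n+1}| ≈ 3.74 × (10^(-5))² = 3.74 × 10^(-10)

(a) 2 (quadratic); (b) |e_{n+1}| ≈ 3.740e-10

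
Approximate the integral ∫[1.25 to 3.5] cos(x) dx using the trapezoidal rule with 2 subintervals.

f(x) = cos(x)
a = 1.25, b = 3.5, n = 2
h = (b - a)/n = 1.125000

Trapezoidal rule: (h/2)[f(x₀) + 2f(x₁) + 2f(x₂) + ... + f(xₙ)]

x_0 = 1.2500, f(x_0) = 0.315322, coefficient = 1
x_1 = 2.3750, f(x_1) = -0.720278, coefficient = 2
x_2 = 3.5000, f(x_2) = -0.936457, coefficient = 1

I ≈ (1.125000/2) × -2.061691 = -1.159701
Exact value: -1.299768
Error: 0.140067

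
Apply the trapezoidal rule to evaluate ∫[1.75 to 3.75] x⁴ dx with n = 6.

f(x) = x⁴
a = 1.75, b = 3.75, n = 6
h = (b - a)/n = 0.333333

Trapezoidal rule: (h/2)[f(x₀) + 2f(x₁) + 2f(x₂) + ... + f(xₙ)]

x_0 = 1.7500, f(x_0) = 9.378906, coefficient = 1
x_1 = 2.0833, f(x_1) = 18.838011, coefficient = 2
x_2 = 2.4167, f(x_2) = 34.108845, coefficient = 2
x_3 = 2.7500, f(x_3) = 57.191406, coefficient = 2
x_4 = 3.0833, f(x_4) = 90.381993, coefficient = 2
x_5 = 3.4167, f(x_5) = 136.273196, coefficient = 2
x_6 = 3.7500, f(x_6) = 197.753906, coefficient = 1

I ≈ (0.333333/2) × 880.719715 = 146.786619
Exact value: 145.032813
Error: 1.753807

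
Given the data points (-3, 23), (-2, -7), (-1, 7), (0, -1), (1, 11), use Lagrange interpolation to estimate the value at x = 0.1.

Lagrange interpolation formula:
P(x) = Σ yᵢ × Lᵢ(x)
where Lᵢ(x) = Π_{j≠i} (x - xⱼ)/(xᵢ - xⱼ)

L_0(0.1) = (0.1 - (-2))/(-3 - (-2)) × (0.1 - (-1))/(-3 - (-1)) × (0.1 - 0)/(-3 - 0) × (0.1 - 1)/(-3 - 1) = -0.008663
L_1(0.1) = (0.1 - (-3))/(-2 - (-3)) × (0.1 - (-1))/(-2 - (-1)) × (0.1 - 0)/(-2 - 0) × (0.1 - 1)/(-2 - 1) = 0.051150
L_2(0.1) = (0.1 - (-3))/(-1 - (-3)) × (0.1 - (-2))/(-1 - (-2)) × (0.1 - 0)/(-1 - 0) × (0.1 - 1)/(-1 - 1) = -0.146475
L_3(0.1) = (0.1 - (-3))/(0 - (-3)) × (0.1 - (-2))/(0 - (-2)) × (0.1 - (-1))/(0 - (-1)) × (0.1 - 1)/(0 - 1) = 1.074150
L_4(0.1) = (0.1 - (-3))/(1 - (-3)) × (0.1 - (-2))/(1 - (-2)) × (0.1 - (-1))/(1 - (-1)) × (0.1 - 0)/(1 - 0) = 0.029838

P(0.1) = 23×L_0(0.1) + (-7)×L_1(0.1) + 7×L_2(0.1) + (-1)×L_3(0.1) + 11×L_4(0.1)
P(0.1) = -2.328550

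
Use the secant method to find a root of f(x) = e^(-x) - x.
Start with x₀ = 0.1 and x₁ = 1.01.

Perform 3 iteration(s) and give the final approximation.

f(x) = e^(-x) - x
x₀ = 0.1, x₁ = 1.01

Secant formula: x_{n+1} = x_n - f(x_n)(x_n - x_{n-1})/(f(x_n) - f(x_{n-1}))

Iteration 1:
  f(0.100000) = 0.804837
  f(1.010000) = -0.645781
  x_2 = 1.010000 - (-0.645781)×(1.010000 - 0.100000)/(-0.645781 - 0.804837)
       = 0.604890
Iteration 2:
  f(1.010000) = -0.645781
  f(0.604890) = -0.058755
  x_3 = 0.604890 - (-0.058755)×(0.604890 - 1.010000)/(-0.058755 - (-0.645781))
       = 0.564342
Iteration 3:
  f(0.604890) = -0.058755
  f(0.564342) = 0.004391
  x_4 = 0.564342 - 0.004391×(0.564342 - 0.604890)/(0.004391 - (-0.058755))
       = 0.567162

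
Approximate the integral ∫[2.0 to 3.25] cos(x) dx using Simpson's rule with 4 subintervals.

f(x) = cos(x)
a = 2.0, b = 3.25, n = 4
h = (b - a)/n = 0.312500

Simpson's rule: (h/3)[f(x₀) + 4f(x₁) + 2f(x₂) + ... + f(xₙ)]

x_0 = 2.0000, f(x_0) = -0.416147, coefficient = 1
x_1 = 2.3125, f(x_1) = -0.675545, coefficient = 4
x_2 = 2.6250, f(x_2) = -0.869507, coefficient = 2
x_3 = 2.9375, f(x_3) = -0.979245, coefficient = 4
x_4 = 3.2500, f(x_4) = -0.994130, coefficient = 1

I ≈ (0.312500/3) × -9.768452 = -1.017547
Exact value: -1.017493
Error: 0.000055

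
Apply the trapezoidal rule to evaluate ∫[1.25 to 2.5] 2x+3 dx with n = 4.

f(x) = 2x+3
a = 1.25, b = 2.5, n = 4
h = (b - a)/n = 0.312500

Trapezoidal rule: (h/2)[f(x₀) + 2f(x₁) + 2f(x₂) + ... + f(xₙ)]

x_0 = 1.2500, f(x_0) = 5.500000, coefficient = 1
x_1 = 1.5625, f(x_1) = 6.125000, coefficient = 2
x_2 = 1.8750, f(x_2) = 6.750000, coefficient = 2
x_3 = 2.1875, f(x_3) = 7.375000, coefficient = 2
x_4 = 2.5000, f(x_4) = 8.000000, coefficient = 1

I ≈ (0.312500/2) × 54.000000 = 8.437500
Exact value: 8.437500
Error: 0.000000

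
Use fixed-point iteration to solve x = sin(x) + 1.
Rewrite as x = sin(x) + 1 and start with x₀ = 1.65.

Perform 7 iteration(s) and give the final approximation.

Equation: x = sin(x) + 1
Fixed-point form: x = sin(x) + 1
x₀ = 1.65

x_1 = g(1.650000) = 1.996865
x_2 = g(1.996865) = 1.910598
x_3 = g(1.910598) = 1.942821
x_4 = g(1.942821) = 1.931593
x_5 = g(1.931593) = 1.935616
x_6 = g(1.935616) = 1.934188
x_7 = g(1.934188) = 1.934697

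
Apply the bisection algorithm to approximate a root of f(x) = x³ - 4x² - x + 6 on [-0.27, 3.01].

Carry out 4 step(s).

f(x) = x³ - 4x² - x + 6
Initial interval: [-0.27, 3.01]

Iteration 1:
  c_1 = (-0.270000 + 3.010000)/2 = 1.370000
  f(c_1) = f(1.370000) = -0.306247
  f(a) × f(c) < 0, new interval: [-0.270000, 1.370000]
Iteration 2:
  c_2 = (-0.270000 + 1.370000)/2 = 0.550000
  f(c_2) = f(0.550000) = 4.406375
  f(a) × f(c) ≥ 0, new interval: [0.550000, 1.370000]
Iteration 3:
  c_3 = (0.550000 + 1.370000)/2 = 0.960000
  f(c_3) = f(0.960000) = 2.238336
  f(a) × f(c) ≥ 0, new interval: [0.960000, 1.370000]
Iteration 4:
  c_4 = (0.960000 + 1.370000)/2 = 1.165000
  f(c_4) = f(1.165000) = 0.987267
  f(a) × f(c) ≥ 0, new interval: [1.165000, 1.370000]

After 4 iteration(s), the approximation is c_4 = 1.165000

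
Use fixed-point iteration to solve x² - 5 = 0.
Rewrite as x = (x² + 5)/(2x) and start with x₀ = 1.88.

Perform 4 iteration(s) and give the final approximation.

Equation: x² - 5 = 0
Fixed-point form: x = (x² + 5)/(2x)
x₀ = 1.88

x_1 = g(1.880000) = 2.269787
x_2 = g(2.269787) = 2.236318
x_3 = g(2.236318) = 2.236068
x_4 = g(2.236068) = 2.236068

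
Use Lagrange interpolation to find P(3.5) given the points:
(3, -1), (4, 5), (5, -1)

Lagrange interpolation formula:
P(x) = Σ yᵢ × Lᵢ(x)
where Lᵢ(x) = Π_{j≠i} (x - xⱼ)/(xᵢ - xⱼ)

L_0(3.5) = (3.5 - 4)/(3 - 4) × (3.5 - 5)/(3 - 5) = 0.375000
L_1(3.5) = (3.5 - 3)/(4 - 3) × (3.5 - 5)/(4 - 5) = 0.750000
L_2(3.5) = (3.5 - 3)/(5 - 3) × (3.5 - 4)/(5 - 4) = -0.125000

P(3.5) = (-1)×L_0(3.5) + 5×L_1(3.5) + (-1)×L_2(3.5)
P(3.5) = 3.500000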